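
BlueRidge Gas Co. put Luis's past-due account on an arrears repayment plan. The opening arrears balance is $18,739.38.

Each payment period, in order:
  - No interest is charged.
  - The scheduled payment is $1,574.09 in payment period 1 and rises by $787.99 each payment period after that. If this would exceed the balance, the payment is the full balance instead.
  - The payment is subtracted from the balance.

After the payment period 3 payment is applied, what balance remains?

Payment period 1: $18,739.38 − $1,574.09 → $17,165.29
Payment period 2: $17,165.29 − $2,362.08 → $14,803.21
Payment period 3: $14,803.21 − $3,150.07 → $11,653.14

$11,653.14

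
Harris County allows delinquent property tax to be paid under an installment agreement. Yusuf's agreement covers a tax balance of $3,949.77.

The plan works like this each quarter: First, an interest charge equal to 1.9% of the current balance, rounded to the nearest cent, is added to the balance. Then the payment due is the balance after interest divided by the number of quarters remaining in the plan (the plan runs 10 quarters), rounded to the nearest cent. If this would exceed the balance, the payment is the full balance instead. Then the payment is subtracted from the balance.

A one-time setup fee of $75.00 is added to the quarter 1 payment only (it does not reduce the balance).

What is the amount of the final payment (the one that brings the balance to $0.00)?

$476.78

# | Opening | Interest | Payment | Fee | End bal
1 | $3,949.77 | $75.05 | $402.48 | $75.00 | $3,622.34
2 | $3,622.34 | $68.82 | $410.13 | — | $3,281.03
3 | $3,281.03 | $62.34 | $417.92 | — | $2,925.45
4 | $2,925.45 | $55.58 | $425.86 | — | $2,555.17
5 | $2,555.17 | $48.55 | $433.95 | — | $2,169.77
6 | $2,169.77 | $41.23 | $442.20 | — | $1,768.80
7 | $1,768.80 | $33.61 | $450.60 | — | $1,351.81
8 | $1,351.81 | $25.68 | $459.16 | — | $918.33
9 | $918.33 | $17.45 | $467.89 | — | $467.89
10 | $467.89 | $8.89 | $476.78 | — | $0.00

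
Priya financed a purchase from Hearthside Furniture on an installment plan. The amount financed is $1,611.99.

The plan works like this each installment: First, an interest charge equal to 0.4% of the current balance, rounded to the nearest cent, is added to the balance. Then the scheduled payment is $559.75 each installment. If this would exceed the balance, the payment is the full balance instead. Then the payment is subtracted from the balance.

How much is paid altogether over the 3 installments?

Installment 1: $1,611.99 +$6.45 interest = $1,618.44; pay $559.75 → $1,058.69
Installment 2: $1,058.69 +$4.23 interest = $1,062.92; pay $559.75 → $503.17
Installment 3: $503.17 +$2.01 interest = $505.18; pay $505.18 → $0.00
Total paid: $1,624.68

$1,624.68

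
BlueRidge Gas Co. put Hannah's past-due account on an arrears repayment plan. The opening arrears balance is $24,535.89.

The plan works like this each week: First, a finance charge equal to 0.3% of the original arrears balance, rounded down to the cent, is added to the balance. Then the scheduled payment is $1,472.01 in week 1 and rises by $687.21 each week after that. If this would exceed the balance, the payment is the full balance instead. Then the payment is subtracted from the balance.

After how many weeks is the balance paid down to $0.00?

8

# | Opening | Interest | Payment | End bal
1 | $24,535.89 | $73.60 | $1,472.01 | $23,137.48
2 | $23,137.48 | $73.60 | $2,159.22 | $21,051.86
3 | $21,051.86 | $73.60 | $2,846.43 | $18,279.03
4 | $18,279.03 | $73.60 | $3,533.64 | $14,818.99
5 | $14,818.99 | $73.60 | $4,220.85 | $10,671.74
6 | $10,671.74 | $73.60 | $4,908.06 | $5,837.28
7 | $5,837.28 | $73.60 | $5,595.27 | $315.61
8 | $315.61 | $73.60 | $389.21 | $0.00
Balance reaches $0.00 in week 8.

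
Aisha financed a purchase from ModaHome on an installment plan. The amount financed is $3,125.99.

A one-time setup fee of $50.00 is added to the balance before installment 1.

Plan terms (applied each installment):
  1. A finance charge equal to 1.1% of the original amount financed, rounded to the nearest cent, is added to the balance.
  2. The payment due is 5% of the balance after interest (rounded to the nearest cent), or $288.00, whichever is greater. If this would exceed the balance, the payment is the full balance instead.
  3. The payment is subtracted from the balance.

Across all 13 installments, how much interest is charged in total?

$447.07

Installment 1: $3,175.99 +$34.39 interest = $3,210.38; pay $288.00 → $2,922.38
Installment 2: $2,922.38 +$34.39 interest = $2,956.77; pay $288.00 → $2,668.77
Installment 3: $2,668.77 +$34.39 interest = $2,703.16; pay $288.00 → $2,415.16
Installment 4: $2,415.16 +$34.39 interest = $2,449.55; pay $288.00 → $2,161.55
Installment 5: $2,161.55 +$34.39 interest = $2,195.94; pay $288.00 → $1,907.94
Installment 6: $1,907.94 +$34.39 interest = $1,942.33; pay $288.00 → $1,654.33
Installment 7: $1,654.33 +$34.39 interest = $1,688.72; pay $288.00 → $1,400.72
Installment 8: $1,400.72 +$34.39 interest = $1,435.11; pay $288.00 → $1,147.11
Installment 9: $1,147.11 +$34.39 interest = $1,181.50; pay $288.00 → $893.50
Installment 10: $893.50 +$34.39 interest = $927.89; pay $288.00 → $639.89
Installment 11: $639.89 +$34.39 interest = $674.28; pay $288.00 → $386.28
Installment 12: $386.28 +$34.39 interest = $420.67; pay $288.00 → $132.67
Installment 13: $132.67 +$34.39 interest = $167.06; pay $167.06 → $0.00
Total interest: $34.39 + $34.39 + $34.39 + $34.39 + $34.39 + $34.39 + $34.39 + $34.39 + $34.39 + $34.39 + $34.39 + $34.39 + $34.39 = $447.07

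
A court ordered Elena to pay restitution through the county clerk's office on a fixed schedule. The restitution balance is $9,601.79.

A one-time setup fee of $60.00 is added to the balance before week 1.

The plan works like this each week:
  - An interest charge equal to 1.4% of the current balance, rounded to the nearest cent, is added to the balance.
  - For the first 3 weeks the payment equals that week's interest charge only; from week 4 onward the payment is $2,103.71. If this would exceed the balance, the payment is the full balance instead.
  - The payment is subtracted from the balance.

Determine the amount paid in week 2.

Week 1: $9,661.79 +$135.27 interest = $9,797.06; pay $135.27 → $9,661.79
Week 2: $9,661.79 +$135.27 interest = $9,797.06; pay $135.27 → $9,661.79

$135.27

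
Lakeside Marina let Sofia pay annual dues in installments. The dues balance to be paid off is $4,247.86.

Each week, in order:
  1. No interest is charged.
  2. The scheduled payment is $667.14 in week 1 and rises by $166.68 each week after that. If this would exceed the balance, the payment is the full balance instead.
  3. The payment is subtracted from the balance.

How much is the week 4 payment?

Week 1: opening $4,247.86; payment $667.14; balance $3,580.72
Week 2: opening $3,580.72; payment $833.82; balance $2,746.90
Week 3: opening $2,746.90; payment $1,000.50; balance $1,746.40
Week 4: opening $1,746.40; payment $1,167.18; balance $579.22

$1,167.18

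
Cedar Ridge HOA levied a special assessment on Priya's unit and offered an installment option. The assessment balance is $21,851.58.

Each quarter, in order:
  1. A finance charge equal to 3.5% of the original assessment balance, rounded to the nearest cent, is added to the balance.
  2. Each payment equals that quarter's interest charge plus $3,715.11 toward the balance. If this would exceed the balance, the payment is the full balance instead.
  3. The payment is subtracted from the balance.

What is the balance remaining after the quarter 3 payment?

$10,706.25

Quarter 1: $21,851.58 +$764.81 interest = $22,616.39; pay $4,479.92 → $18,136.47
Quarter 2: $18,136.47 +$764.81 interest = $18,901.28; pay $4,479.92 → $14,421.36
Quarter 3: $14,421.36 +$764.81 interest = $15,186.17; pay $4,479.92 → $10,706.25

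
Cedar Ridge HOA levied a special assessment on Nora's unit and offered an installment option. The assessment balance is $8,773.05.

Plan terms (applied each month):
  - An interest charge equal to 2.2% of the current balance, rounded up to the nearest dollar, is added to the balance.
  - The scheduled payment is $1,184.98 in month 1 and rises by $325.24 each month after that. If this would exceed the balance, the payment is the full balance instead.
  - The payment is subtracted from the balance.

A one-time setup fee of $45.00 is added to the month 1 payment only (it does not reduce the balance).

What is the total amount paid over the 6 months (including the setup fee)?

Month 1: opening $8,773.05; interest $194.00 → $8,967.05; payment $1,184.98 (+ $45.00 fee); balance $7,782.07
Month 2: opening $7,782.07; interest $172.00 → $7,954.07; payment $1,510.22; balance $6,443.85
Month 3: opening $6,443.85; interest $142.00 → $6,585.85; payment $1,835.46; balance $4,750.39
Month 4: opening $4,750.39; interest $105.00 → $4,855.39; payment $2,160.70; balance $2,694.69
Month 5: opening $2,694.69; interest $60.00 → $2,754.69; payment $2,485.94; balance $268.75
Month 6: opening $268.75; interest $6.00 → $274.75; payment $274.75; balance $0.00
Total paid: $9,497.05

$9,497.05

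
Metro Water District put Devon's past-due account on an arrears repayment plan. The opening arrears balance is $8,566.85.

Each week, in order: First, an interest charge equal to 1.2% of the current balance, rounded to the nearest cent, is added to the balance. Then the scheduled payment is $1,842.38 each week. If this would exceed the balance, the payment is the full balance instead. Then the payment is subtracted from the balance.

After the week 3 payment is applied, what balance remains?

$3,285.24

Week 1: $8,566.85 +$102.80 interest = $8,669.65; pay $1,842.38 → $6,827.27
Week 2: $6,827.27 +$81.93 interest = $6,909.20; pay $1,842.38 → $5,066.82
Week 3: $5,066.82 +$60.80 interest = $5,127.62; pay $1,842.38 → $3,285.24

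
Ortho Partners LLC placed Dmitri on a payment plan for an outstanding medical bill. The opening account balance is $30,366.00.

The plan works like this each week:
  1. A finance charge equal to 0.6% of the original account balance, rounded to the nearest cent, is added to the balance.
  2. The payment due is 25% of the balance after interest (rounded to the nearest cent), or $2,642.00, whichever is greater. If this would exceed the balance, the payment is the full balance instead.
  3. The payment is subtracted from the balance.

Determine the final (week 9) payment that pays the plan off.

Week 1: opening $30,366.00; interest $182.20 → $30,548.20; payment $7,637.05; balance $22,911.15
Week 2: opening $22,911.15; interest $182.20 → $23,093.35; payment $5,773.34; balance $17,320.01
Week 3: opening $17,320.01; interest $182.20 → $17,502.21; payment $4,375.55; balance $13,126.66
Week 4: opening $13,126.66; interest $182.20 → $13,308.86; payment $3,327.22; balance $9,981.64
Week 5: opening $9,981.64; interest $182.20 → $10,163.84; payment $2,642.00; balance $7,521.84
Week 6: opening $7,521.84; interest $182.20 → $7,704.04; payment $2,642.00; balance $5,062.04
Week 7: opening $5,062.04; interest $182.20 → $5,244.24; payment $2,642.00; balance $2,602.24
Week 8: opening $2,602.24; interest $182.20 → $2,784.44; payment $2,642.00; balance $142.44
Week 9: opening $142.44; interest $182.20 → $324.64; payment $324.64; balance $0.00

$324.64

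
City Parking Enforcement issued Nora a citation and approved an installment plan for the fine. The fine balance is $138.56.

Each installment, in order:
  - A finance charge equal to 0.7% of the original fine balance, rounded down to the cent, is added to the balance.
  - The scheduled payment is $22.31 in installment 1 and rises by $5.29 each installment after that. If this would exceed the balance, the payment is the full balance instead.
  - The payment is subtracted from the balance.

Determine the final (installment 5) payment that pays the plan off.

Installment 1: opening $138.56; interest $0.96 → $139.52; payment $22.31; balance $117.21
Installment 2: opening $117.21; interest $0.96 → $118.17; payment $27.60; balance $90.57
Installment 3: opening $90.57; interest $0.96 → $91.53; payment $32.89; balance $58.64
Installment 4: opening $58.64; interest $0.96 → $59.60; payment $38.18; balance $21.42
Installment 5: opening $21.42; interest $0.96 → $22.38; payment $22.38; balance $0.00

$22.38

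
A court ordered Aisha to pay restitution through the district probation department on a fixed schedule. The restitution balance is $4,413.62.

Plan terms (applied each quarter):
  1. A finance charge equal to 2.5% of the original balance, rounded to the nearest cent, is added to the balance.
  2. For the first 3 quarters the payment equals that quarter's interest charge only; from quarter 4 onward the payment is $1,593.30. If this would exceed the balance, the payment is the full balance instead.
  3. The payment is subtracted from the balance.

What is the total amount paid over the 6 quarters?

$5,075.66

Quarter 1: opening $4,413.62; interest $110.34 → $4,523.96; payment $110.34; balance $4,413.62
Quarter 2: opening $4,413.62; interest $110.34 → $4,523.96; payment $110.34; balance $4,413.62
Quarter 3: opening $4,413.62; interest $110.34 → $4,523.96; payment $110.34; balance $4,413.62
Quarter 4: opening $4,413.62; interest $110.34 → $4,523.96; payment $1,593.30; balance $2,930.66
Quarter 5: opening $2,930.66; interest $110.34 → $3,041.00; payment $1,593.30; balance $1,447.70
Quarter 6: opening $1,447.70; interest $110.34 → $1,558.04; payment $1,558.04; balance $0.00
Total paid: $5,075.66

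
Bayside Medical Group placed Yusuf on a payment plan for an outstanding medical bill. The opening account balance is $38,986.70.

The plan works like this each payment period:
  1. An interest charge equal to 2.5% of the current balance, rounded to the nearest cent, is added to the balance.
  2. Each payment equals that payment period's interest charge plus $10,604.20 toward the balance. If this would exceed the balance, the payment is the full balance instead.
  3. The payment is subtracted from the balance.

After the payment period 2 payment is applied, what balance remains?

$17,778.30

Payment period 1: opening $38,986.70; interest $974.67 → $39,961.37; payment $11,578.87; balance $28,382.50
Payment period 2: opening $28,382.50; interest $709.56 → $29,092.06; payment $11,313.76; balance $17,778.30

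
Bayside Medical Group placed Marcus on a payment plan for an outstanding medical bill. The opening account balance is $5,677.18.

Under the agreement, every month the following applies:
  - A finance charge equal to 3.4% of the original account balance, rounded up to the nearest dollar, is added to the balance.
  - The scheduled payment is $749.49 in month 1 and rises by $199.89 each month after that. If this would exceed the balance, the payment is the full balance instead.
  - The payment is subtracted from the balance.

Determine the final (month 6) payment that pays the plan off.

$1,094.83

Month 1: opening $5,677.18; interest $194.00 → $5,871.18; payment $749.49; balance $5,121.69
Month 2: opening $5,121.69; interest $194.00 → $5,315.69; payment $949.38; balance $4,366.31
Month 3: opening $4,366.31; interest $194.00 → $4,560.31; payment $1,149.27; balance $3,411.04
Month 4: opening $3,411.04; interest $194.00 → $3,605.04; payment $1,349.16; balance $2,255.88
Month 5: opening $2,255.88; interest $194.00 → $2,449.88; payment $1,549.05; balance $900.83
Month 6: opening $900.83; interest $194.00 → $1,094.83; payment $1,094.83; balance $0.00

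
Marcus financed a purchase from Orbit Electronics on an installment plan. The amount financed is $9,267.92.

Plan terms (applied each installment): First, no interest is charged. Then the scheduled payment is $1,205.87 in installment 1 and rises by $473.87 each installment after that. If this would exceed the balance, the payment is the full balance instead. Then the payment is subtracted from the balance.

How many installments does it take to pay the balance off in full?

5

Installment 1: $9,267.92 − $1,205.87 → $8,062.05
Installment 2: $8,062.05 − $1,679.74 → $6,382.31
Installment 3: $6,382.31 − $2,153.61 → $4,228.70
Installment 4: $4,228.70 − $2,627.48 → $1,601.22
Installment 5: $1,601.22 − $1,601.22 → $0.00
Balance reaches $0.00 in installment 5.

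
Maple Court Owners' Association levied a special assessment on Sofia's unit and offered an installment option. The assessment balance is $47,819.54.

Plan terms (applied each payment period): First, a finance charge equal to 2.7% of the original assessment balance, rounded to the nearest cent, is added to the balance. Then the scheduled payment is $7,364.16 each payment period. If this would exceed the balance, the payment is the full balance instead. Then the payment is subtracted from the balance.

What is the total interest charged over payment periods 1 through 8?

# | Opening | Interest | Payment | End bal
1 | $47,819.54 | $1,291.13 | $7,364.16 | $41,746.51
2 | $41,746.51 | $1,291.13 | $7,364.16 | $35,673.48
3 | $35,673.48 | $1,291.13 | $7,364.16 | $29,600.45
4 | $29,600.45 | $1,291.13 | $7,364.16 | $23,527.42
5 | $23,527.42 | $1,291.13 | $7,364.16 | $17,454.39
6 | $17,454.39 | $1,291.13 | $7,364.16 | $11,381.36
7 | $11,381.36 | $1,291.13 | $7,364.16 | $5,308.33
8 | $5,308.33 | $1,291.13 | $6,599.46 | $0.00
Total interest: $1,291.13 + $1,291.13 + $1,291.13 + $1,291.13 + $1,291.13 + $1,291.13 + $1,291.13 + $1,291.13 = $10,329.04

$10,329.04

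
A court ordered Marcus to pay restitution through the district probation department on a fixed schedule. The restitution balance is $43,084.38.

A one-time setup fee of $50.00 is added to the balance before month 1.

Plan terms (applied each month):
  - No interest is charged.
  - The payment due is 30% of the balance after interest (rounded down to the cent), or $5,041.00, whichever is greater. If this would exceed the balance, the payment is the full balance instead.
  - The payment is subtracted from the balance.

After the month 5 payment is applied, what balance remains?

$4,713.10

Month 1: $43,134.38 − $12,940.31 → $30,194.07
Month 2: $30,194.07 − $9,058.22 → $21,135.85
Month 3: $21,135.85 − $6,340.75 → $14,795.10
Month 4: $14,795.10 − $5,041.00 → $9,754.10
Month 5: $9,754.10 − $5,041.00 → $4,713.10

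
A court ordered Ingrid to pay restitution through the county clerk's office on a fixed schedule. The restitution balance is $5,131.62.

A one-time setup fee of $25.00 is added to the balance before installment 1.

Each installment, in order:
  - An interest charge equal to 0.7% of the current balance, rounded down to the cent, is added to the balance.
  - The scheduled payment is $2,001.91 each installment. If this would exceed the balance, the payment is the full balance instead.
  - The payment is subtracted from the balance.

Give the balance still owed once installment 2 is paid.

Installment 1: opening $5,156.62; interest $36.09 → $5,192.71; payment $2,001.91; balance $3,190.80
Installment 2: opening $3,190.80; interest $22.33 → $3,213.13; payment $2,001.91; balance $1,211.22

$1,211.22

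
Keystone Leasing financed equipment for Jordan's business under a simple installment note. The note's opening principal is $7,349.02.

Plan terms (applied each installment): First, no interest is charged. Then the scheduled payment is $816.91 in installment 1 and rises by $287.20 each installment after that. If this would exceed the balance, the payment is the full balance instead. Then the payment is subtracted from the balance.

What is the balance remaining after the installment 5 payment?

$392.47

Installment 1: $7,349.02 − $816.91 → $6,532.11
Installment 2: $6,532.11 − $1,104.11 → $5,428.00
Installment 3: $5,428.00 − $1,391.31 → $4,036.69
Installment 4: $4,036.69 − $1,678.51 → $2,358.18
Installment 5: $2,358.18 − $1,965.71 → $392.47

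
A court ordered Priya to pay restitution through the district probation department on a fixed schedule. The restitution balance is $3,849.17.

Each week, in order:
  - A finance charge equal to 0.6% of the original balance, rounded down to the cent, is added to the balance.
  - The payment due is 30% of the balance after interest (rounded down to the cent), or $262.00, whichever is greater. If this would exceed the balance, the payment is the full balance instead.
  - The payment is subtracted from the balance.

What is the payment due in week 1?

$1,161.67

# | Opening | Interest | Payment | End bal
1 | $3,849.17 | $23.09 | $1,161.67 | $2,710.59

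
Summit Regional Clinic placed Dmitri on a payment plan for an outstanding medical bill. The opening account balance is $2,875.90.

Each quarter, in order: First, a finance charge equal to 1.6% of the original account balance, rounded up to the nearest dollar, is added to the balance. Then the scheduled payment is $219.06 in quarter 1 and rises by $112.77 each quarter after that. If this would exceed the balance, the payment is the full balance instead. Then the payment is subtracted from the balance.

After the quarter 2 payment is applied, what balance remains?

$2,419.01

Quarter 1: opening $2,875.90; interest $47.00 → $2,922.90; payment $219.06; balance $2,703.84
Quarter 2: opening $2,703.84; interest $47.00 → $2,750.84; payment $331.83; balance $2,419.01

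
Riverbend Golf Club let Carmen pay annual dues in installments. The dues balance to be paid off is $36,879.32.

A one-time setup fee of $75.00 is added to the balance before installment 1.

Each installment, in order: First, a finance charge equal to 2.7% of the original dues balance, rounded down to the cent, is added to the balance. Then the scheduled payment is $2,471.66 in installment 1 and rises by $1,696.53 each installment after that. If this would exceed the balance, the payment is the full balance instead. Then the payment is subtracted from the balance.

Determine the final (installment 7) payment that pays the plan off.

$3,646.59

Installment 1: opening $36,954.32; interest $995.74 → $37,950.06; payment $2,471.66; balance $35,478.40
Installment 2: opening $35,478.40; interest $995.74 → $36,474.14; payment $4,168.19; balance $32,305.95
Installment 3: opening $32,305.95; interest $995.74 → $33,301.69; payment $5,864.72; balance $27,436.97
Installment 4: opening $27,436.97; interest $995.74 → $28,432.71; payment $7,561.25; balance $20,871.46
Installment 5: opening $20,871.46; interest $995.74 → $21,867.20; payment $9,257.78; balance $12,609.42
Installment 6: opening $12,609.42; interest $995.74 → $13,605.16; payment $10,954.31; balance $2,650.85
Installment 7: opening $2,650.85; interest $995.74 → $3,646.59; payment $3,646.59; balance $0.00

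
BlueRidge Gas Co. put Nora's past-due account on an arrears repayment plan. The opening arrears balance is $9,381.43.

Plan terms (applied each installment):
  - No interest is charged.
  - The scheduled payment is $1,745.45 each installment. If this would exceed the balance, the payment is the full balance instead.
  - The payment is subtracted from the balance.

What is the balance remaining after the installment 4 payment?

# | Opening | Payment | End bal
1 | $9,381.43 | $1,745.45 | $7,635.98
2 | $7,635.98 | $1,745.45 | $5,890.53
3 | $5,890.53 | $1,745.45 | $4,145.08
4 | $4,145.08 | $1,745.45 | $2,399.63

$2,399.63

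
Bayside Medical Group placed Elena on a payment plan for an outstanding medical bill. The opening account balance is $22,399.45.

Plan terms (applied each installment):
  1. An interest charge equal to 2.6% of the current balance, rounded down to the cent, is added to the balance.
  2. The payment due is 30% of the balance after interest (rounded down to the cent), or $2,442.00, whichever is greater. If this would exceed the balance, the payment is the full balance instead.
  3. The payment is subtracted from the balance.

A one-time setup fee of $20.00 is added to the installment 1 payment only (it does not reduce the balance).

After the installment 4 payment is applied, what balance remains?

# | Opening | Interest | Payment | Fee | End bal
1 | $22,399.45 | $582.38 | $6,894.54 | $20.00 | $16,087.29
2 | $16,087.29 | $418.26 | $4,951.66 | — | $11,553.89
3 | $11,553.89 | $300.40 | $3,556.28 | — | $8,298.01
4 | $8,298.01 | $215.74 | $2,554.12 | — | $5,959.63

$5,959.63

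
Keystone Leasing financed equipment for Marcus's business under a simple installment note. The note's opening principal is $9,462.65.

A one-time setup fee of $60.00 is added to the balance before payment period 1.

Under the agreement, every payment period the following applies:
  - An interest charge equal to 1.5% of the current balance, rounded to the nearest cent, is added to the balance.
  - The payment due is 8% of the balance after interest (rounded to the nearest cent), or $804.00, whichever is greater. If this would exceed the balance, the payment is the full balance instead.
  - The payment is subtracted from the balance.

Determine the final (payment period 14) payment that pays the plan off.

$111.48

Payment period 1: $9,522.65 +$142.84 interest = $9,665.49; pay $804.00 → $8,861.49
Payment period 2: $8,861.49 +$132.92 interest = $8,994.41; pay $804.00 → $8,190.41
Payment period 3: $8,190.41 +$122.86 interest = $8,313.27; pay $804.00 → $7,509.27
Payment period 4: $7,509.27 +$112.64 interest = $7,621.91; pay $804.00 → $6,817.91
Payment period 5: $6,817.91 +$102.27 interest = $6,920.18; pay $804.00 → $6,116.18
Payment period 6: $6,116.18 +$91.74 interest = $6,207.92; pay $804.00 → $5,403.92
Payment period 7: $5,403.92 +$81.06 interest = $5,484.98; pay $804.00 → $4,680.98
Payment period 8: $4,680.98 +$70.21 interest = $4,751.19; pay $804.00 → $3,947.19
Payment period 9: $3,947.19 +$59.21 interest = $4,006.40; pay $804.00 → $3,202.40
Payment period 10: $3,202.40 +$48.04 interest = $3,250.44; pay $804.00 → $2,446.44
Payment period 11: $2,446.44 +$36.70 interest = $2,483.14; pay $804.00 → $1,679.14
Payment period 12: $1,679.14 +$25.19 interest = $1,704.33; pay $804.00 → $900.33
Payment period 13: $900.33 +$13.50 interest = $913.83; pay $804.00 → $109.83
Payment period 14: $109.83 +$1.65 interest = $111.48; pay $111.48 → $0.00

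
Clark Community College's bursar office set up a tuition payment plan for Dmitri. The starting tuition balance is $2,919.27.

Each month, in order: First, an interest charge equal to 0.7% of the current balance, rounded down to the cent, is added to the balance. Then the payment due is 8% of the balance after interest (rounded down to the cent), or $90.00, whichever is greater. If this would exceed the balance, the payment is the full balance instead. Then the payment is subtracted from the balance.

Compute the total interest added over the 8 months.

$127.01

# | Opening | Interest | Payment | End bal
1 | $2,919.27 | $20.43 | $235.17 | $2,704.53
2 | $2,704.53 | $18.93 | $217.87 | $2,505.59
3 | $2,505.59 | $17.53 | $201.84 | $2,321.28
4 | $2,321.28 | $16.24 | $187.00 | $2,150.52
5 | $2,150.52 | $15.05 | $173.24 | $1,992.33
6 | $1,992.33 | $13.94 | $160.50 | $1,845.77
7 | $1,845.77 | $12.92 | $148.69 | $1,710.00
8 | $1,710.00 | $11.97 | $137.75 | $1,584.22
Total interest: $20.43 + $18.93 + $17.53 + $16.24 + $15.05 + $13.94 + $12.92 + $11.97 = $127.01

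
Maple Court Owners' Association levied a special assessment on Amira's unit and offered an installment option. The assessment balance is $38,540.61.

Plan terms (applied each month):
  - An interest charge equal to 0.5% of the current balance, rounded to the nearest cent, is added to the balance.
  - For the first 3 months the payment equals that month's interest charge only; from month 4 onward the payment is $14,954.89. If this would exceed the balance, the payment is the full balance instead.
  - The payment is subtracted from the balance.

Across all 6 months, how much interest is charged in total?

$934.40

Month 1: opening $38,540.61; interest $192.70 → $38,733.31; payment $192.70; balance $38,540.61
Month 2: opening $38,540.61; interest $192.70 → $38,733.31; payment $192.70; balance $38,540.61
Month 3: opening $38,540.61; interest $192.70 → $38,733.31; payment $192.70; balance $38,540.61
Month 4: opening $38,540.61; interest $192.70 → $38,733.31; payment $14,954.89; balance $23,778.42
Month 5: opening $23,778.42; interest $118.89 → $23,897.31; payment $14,954.89; balance $8,942.42
Month 6: opening $8,942.42; interest $44.71 → $8,987.13; payment $8,987.13; balance $0.00
Total interest: $192.70 + $192.70 + $192.70 + $192.70 + $118.89 + $44.71 = $934.40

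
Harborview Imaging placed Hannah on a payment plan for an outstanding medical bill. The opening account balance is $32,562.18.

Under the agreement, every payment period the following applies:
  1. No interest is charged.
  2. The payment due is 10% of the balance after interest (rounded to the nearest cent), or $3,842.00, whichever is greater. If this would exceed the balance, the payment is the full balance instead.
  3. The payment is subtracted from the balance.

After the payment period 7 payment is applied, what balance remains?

$5,668.18

Payment period 1: $32,562.18 − $3,842.00 → $28,720.18
Payment period 2: $28,720.18 − $3,842.00 → $24,878.18
Payment period 3: $24,878.18 − $3,842.00 → $21,036.18
Payment period 4: $21,036.18 − $3,842.00 → $17,194.18
Payment period 5: $17,194.18 − $3,842.00 → $13,352.18
Payment period 6: $13,352.18 − $3,842.00 → $9,510.18
Payment period 7: $9,510.18 − $3,842.00 → $5,668.18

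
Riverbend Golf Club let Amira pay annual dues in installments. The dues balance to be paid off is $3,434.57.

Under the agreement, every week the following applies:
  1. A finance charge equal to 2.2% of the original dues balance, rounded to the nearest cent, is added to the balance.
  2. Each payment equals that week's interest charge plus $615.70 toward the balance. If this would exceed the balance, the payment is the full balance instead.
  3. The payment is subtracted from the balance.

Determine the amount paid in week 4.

Week 1: opening $3,434.57; interest $75.56 → $3,510.13; payment $691.26; balance $2,818.87
Week 2: opening $2,818.87; interest $75.56 → $2,894.43; payment $691.26; balance $2,203.17
Week 3: opening $2,203.17; interest $75.56 → $2,278.73; payment $691.26; balance $1,587.47
Week 4: opening $1,587.47; interest $75.56 → $1,663.03; payment $691.26; balance $971.77

$691.26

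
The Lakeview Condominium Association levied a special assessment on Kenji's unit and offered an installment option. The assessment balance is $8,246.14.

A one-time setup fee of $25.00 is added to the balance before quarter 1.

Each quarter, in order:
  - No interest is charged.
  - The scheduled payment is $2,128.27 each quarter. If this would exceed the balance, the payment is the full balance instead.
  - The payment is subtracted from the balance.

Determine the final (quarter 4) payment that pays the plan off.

$1,886.33

Quarter 1: opening $8,271.14; payment $2,128.27; balance $6,142.87
Quarter 2: opening $6,142.87; payment $2,128.27; balance $4,014.60
Quarter 3: opening $4,014.60; payment $2,128.27; balance $1,886.33
Quarter 4: opening $1,886.33; payment $1,886.33; balance $0.00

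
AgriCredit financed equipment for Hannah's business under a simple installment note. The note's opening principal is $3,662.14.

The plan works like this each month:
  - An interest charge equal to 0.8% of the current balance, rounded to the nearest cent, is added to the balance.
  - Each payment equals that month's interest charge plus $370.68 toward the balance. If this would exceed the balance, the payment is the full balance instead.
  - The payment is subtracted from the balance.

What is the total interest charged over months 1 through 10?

$159.53

Month 1: $3,662.14 +$29.30 interest = $3,691.44; pay $399.98 → $3,291.46
Month 2: $3,291.46 +$26.33 interest = $3,317.79; pay $397.01 → $2,920.78
Month 3: $2,920.78 +$23.37 interest = $2,944.15; pay $394.05 → $2,550.10
Month 4: $2,550.10 +$20.40 interest = $2,570.50; pay $391.08 → $2,179.42
Month 5: $2,179.42 +$17.44 interest = $2,196.86; pay $388.12 → $1,808.74
Month 6: $1,808.74 +$14.47 interest = $1,823.21; pay $385.15 → $1,438.06
Month 7: $1,438.06 +$11.50 interest = $1,449.56; pay $382.18 → $1,067.38
Month 8: $1,067.38 +$8.54 interest = $1,075.92; pay $379.22 → $696.70
Month 9: $696.70 +$5.57 interest = $702.27; pay $376.25 → $326.02
Month 10: $326.02 +$2.61 interest = $328.63; pay $328.63 → $0.00
Total interest: $29.30 + $26.33 + $23.37 + $20.40 + $17.44 + $14.47 + $11.50 + $8.54 + $5.57 + $2.61 = $159.53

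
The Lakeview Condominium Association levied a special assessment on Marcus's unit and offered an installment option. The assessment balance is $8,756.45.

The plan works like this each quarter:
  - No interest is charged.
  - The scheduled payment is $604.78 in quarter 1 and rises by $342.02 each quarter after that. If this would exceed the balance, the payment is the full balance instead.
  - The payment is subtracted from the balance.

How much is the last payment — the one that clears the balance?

Quarter 1: $8,756.45 − $604.78 → $8,151.67
Quarter 2: $8,151.67 − $946.80 → $7,204.87
Quarter 3: $7,204.87 − $1,288.82 → $5,916.05
Quarter 4: $5,916.05 − $1,630.84 → $4,285.21
Quarter 5: $4,285.21 − $1,972.86 → $2,312.35
Quarter 6: $2,312.35 − $2,312.35 → $0.00

$2,312.35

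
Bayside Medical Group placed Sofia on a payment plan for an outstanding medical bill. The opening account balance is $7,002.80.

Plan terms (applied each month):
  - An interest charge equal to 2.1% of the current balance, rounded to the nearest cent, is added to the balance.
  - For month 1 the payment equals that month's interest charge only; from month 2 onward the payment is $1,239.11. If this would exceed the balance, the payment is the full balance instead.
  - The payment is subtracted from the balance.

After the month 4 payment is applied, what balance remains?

$3,657.37

Month 1: $7,002.80 +$147.06 interest = $7,149.86; pay $147.06 → $7,002.80
Month 2: $7,002.80 +$147.06 interest = $7,149.86; pay $1,239.11 → $5,910.75
Month 3: $5,910.75 +$124.13 interest = $6,034.88; pay $1,239.11 → $4,795.77
Month 4: $4,795.77 +$100.71 interest = $4,896.48; pay $1,239.11 → $3,657.37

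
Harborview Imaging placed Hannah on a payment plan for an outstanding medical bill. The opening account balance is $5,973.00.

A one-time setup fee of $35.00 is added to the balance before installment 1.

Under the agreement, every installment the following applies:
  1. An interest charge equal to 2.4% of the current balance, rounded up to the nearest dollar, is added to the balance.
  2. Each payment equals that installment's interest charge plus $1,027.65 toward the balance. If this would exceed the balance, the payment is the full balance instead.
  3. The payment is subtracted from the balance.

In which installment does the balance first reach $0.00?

Installment 1: $6,008.00 +$145.00 interest = $6,153.00; pay $1,172.65 → $4,980.35
Installment 2: $4,980.35 +$120.00 interest = $5,100.35; pay $1,147.65 → $3,952.70
Installment 3: $3,952.70 +$95.00 interest = $4,047.70; pay $1,122.65 → $2,925.05
Installment 4: $2,925.05 +$71.00 interest = $2,996.05; pay $1,098.65 → $1,897.40
Installment 5: $1,897.40 +$46.00 interest = $1,943.40; pay $1,073.65 → $869.75
Installment 6: $869.75 +$21.00 interest = $890.75; pay $890.75 → $0.00
Balance reaches $0.00 in installment 6.

6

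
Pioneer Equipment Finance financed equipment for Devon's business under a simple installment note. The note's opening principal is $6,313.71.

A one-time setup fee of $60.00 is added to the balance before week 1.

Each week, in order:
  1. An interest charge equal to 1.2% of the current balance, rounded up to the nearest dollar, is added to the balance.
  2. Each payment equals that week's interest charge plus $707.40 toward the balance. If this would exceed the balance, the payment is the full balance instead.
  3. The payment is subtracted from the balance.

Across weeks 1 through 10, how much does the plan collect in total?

Week 1: $6,373.71 +$77.00 interest = $6,450.71; pay $784.40 → $5,666.31
Week 2: $5,666.31 +$68.00 interest = $5,734.31; pay $775.40 → $4,958.91
Week 3: $4,958.91 +$60.00 interest = $5,018.91; pay $767.40 → $4,251.51
Week 4: $4,251.51 +$52.00 interest = $4,303.51; pay $759.40 → $3,544.11
Week 5: $3,544.11 +$43.00 interest = $3,587.11; pay $750.40 → $2,836.71
Week 6: $2,836.71 +$35.00 interest = $2,871.71; pay $742.40 → $2,129.31
Week 7: $2,129.31 +$26.00 interest = $2,155.31; pay $733.40 → $1,421.91
Week 8: $1,421.91 +$18.00 interest = $1,439.91; pay $725.40 → $714.51
Week 9: $714.51 +$9.00 interest = $723.51; pay $716.40 → $7.11
Week 10: $7.11 +$1.00 interest = $8.11; pay $8.11 → $0.00
Total paid: $6,762.71

$6,762.71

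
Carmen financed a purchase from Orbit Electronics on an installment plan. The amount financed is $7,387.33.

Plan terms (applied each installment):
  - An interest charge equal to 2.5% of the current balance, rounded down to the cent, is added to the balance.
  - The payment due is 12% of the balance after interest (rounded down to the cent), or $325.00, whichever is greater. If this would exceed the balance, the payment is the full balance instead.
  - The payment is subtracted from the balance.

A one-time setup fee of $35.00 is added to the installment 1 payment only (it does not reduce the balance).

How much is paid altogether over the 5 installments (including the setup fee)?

$3,770.79

Installment 1: opening $7,387.33; interest $184.68 → $7,572.01; payment $908.64 (+ $35.00 fee); balance $6,663.37
Installment 2: opening $6,663.37; interest $166.58 → $6,829.95; payment $819.59; balance $6,010.36
Installment 3: opening $6,010.36; interest $150.25 → $6,160.61; payment $739.27; balance $5,421.34
Installment 4: opening $5,421.34; interest $135.53 → $5,556.87; payment $666.82; balance $4,890.05
Installment 5: opening $4,890.05; interest $122.25 → $5,012.30; payment $601.47; balance $4,410.83
Total paid: $3,770.79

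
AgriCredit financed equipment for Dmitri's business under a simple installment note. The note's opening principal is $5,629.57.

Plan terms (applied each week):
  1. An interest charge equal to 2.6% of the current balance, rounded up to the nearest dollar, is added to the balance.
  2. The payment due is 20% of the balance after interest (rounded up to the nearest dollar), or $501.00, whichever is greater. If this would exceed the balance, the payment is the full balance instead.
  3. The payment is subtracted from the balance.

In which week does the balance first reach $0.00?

10

# | Opening | Interest | Payment | End bal
1 | $5,629.57 | $147.00 | $1,156.00 | $4,620.57
2 | $4,620.57 | $121.00 | $949.00 | $3,792.57
3 | $3,792.57 | $99.00 | $779.00 | $3,112.57
4 | $3,112.57 | $81.00 | $639.00 | $2,554.57
5 | $2,554.57 | $67.00 | $525.00 | $2,096.57
6 | $2,096.57 | $55.00 | $501.00 | $1,650.57
7 | $1,650.57 | $43.00 | $501.00 | $1,192.57
8 | $1,192.57 | $32.00 | $501.00 | $723.57
9 | $723.57 | $19.00 | $501.00 | $241.57
10 | $241.57 | $7.00 | $248.57 | $0.00
Balance reaches $0.00 in week 10.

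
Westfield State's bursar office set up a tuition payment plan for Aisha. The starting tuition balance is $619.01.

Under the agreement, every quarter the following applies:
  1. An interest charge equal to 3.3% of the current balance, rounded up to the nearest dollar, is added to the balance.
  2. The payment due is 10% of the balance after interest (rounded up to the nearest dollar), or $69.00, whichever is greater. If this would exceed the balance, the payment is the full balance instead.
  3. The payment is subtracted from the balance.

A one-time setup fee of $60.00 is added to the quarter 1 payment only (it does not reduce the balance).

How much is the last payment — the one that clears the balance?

Quarter 1: opening $619.01; interest $21.00 → $640.01; payment $69.00 (+ $60.00 fee); balance $571.01
Quarter 2: opening $571.01; interest $19.00 → $590.01; payment $69.00; balance $521.01
Quarter 3: opening $521.01; interest $18.00 → $539.01; payment $69.00; balance $470.01
Quarter 4: opening $470.01; interest $16.00 → $486.01; payment $69.00; balance $417.01
Quarter 5: opening $417.01; interest $14.00 → $431.01; payment $69.00; balance $362.01
Quarter 6: opening $362.01; interest $12.00 → $374.01; payment $69.00; balance $305.01
Quarter 7: opening $305.01; interest $11.00 → $316.01; payment $69.00; balance $247.01
Quarter 8: opening $247.01; interest $9.00 → $256.01; payment $69.00; balance $187.01
Quarter 9: opening $187.01; interest $7.00 → $194.01; payment $69.00; balance $125.01
Quarter 10: opening $125.01; interest $5.00 → $130.01; payment $69.00; balance $61.01
Quarter 11: opening $61.01; interest $3.00 → $64.01; payment $64.01; balance $0.00

$64.01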